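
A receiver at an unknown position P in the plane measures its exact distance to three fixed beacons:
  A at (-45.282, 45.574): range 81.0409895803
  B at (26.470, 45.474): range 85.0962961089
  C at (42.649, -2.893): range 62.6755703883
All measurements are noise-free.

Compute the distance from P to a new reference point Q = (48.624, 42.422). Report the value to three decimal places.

95.328

eq1: (x + 45.282)² + (y − 45.574)² = 81.0409895803²
eq2: (x − 26.470)² + (y − 45.474)² = 85.0962961089²
eq3: (x − 42.649)² + (y + 2.893)² = 62.6755703883²
eq1−eq3, eq1−eq2 (x²,y² cancel):
  175.862·x − 96.934·y = 339.272519
  143.504·x − 0.200·y = -2032.641043
det = 175.862·-0.200 − -96.934·143.504 = 13875.244336
x = (339.272519·-0.200 − -96.934·-2032.641043) / 13875.244336 = -14.205147
y = (175.862·-2032.641043 − 339.272519·143.504) / 13875.244336 = -29.271649
|P − Q| = √((-14.205147 − 48.624)² + (-29.271649 − 42.422)²) = 95.328280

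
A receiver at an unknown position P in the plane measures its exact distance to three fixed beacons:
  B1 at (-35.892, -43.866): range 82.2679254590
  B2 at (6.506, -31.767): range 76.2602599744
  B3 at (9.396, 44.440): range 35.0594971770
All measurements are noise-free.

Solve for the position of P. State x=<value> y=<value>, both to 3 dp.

eq1: (x + 35.892)² + (y + 43.866)² = 82.2679254590²
eq2: (x − 6.506)² + (y + 31.767)² = 76.2602599744²
eq3: (x − 9.396)² + (y − 44.440)² = 35.0594971770²
eq3−eq2, eq3−eq1 (x²,y² cancel):
  -5.780·x − 152.414·y = -5598.187000
  -90.576·x − 176.612·y = -4389.580013
det = -5.780·-176.612 − -152.414·-90.576 = -12784.233104
x = (-5598.187000·-176.612 − -152.414·-4389.580013) / -12784.233104 = -25.005298
y = (-5.780·-4389.580013 − -5598.187000·-90.576) / -12784.233104 = 37.678413

x=-25.005 y=37.678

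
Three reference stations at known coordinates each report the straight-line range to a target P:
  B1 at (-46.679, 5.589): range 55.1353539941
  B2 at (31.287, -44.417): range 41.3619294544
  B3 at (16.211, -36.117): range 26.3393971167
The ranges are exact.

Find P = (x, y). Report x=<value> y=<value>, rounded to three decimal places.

eq1: (x + 46.679)² + (y − 5.589)² = 55.1353539941²
eq2: (x − 31.287)² + (y + 44.417)² = 41.3619294544²
eq3: (x − 16.211)² + (y + 36.117)² = 26.3393971167²
eq3−eq2, eq3−eq1 (x²,y² cancel):
  30.152·x − 16.600·y = 367.466680
  -125.780·x + 83.412·y = -1703.211668
det = 30.152·83.412 − -16.600·-125.780 = 427.090624
x = (367.466680·83.412 − -16.600·-1703.211668) / 427.090624 = 5.567477
y = (30.152·-1703.211668 − 367.466680·-125.780) / 427.090624 = -12.023863

x=5.567 y=-12.024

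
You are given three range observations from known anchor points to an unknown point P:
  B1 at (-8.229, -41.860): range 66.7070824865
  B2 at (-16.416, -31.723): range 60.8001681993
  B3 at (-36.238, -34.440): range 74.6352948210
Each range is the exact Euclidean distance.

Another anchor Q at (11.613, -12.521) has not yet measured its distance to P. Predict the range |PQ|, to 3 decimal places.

33.784

eq1: (x + 8.229)² + (y + 41.860)² = 66.7070824865²
eq2: (x + 16.416)² + (y + 31.723)² = 60.8001681993²
eq3: (x + 36.238)² + (y + 34.440)² = 74.6352948210²
eq3−eq2, eq3−eq1 (x²,y² cancel):
  39.644·x + 5.434·y = 650.294321
  56.018·x − 14.840·y = 441.262176
det = 39.644·-14.840 − 5.434·56.018 = -892.718772
x = (650.294321·-14.840 − 5.434·441.262176) / -892.718772 = 13.496060
y = (39.644·441.262176 − 650.294321·56.018) / -892.718772 = 21.210251
|P − Q| = √((13.496060 − 11.613)² + (21.210251 − -12.521)²) = 33.783772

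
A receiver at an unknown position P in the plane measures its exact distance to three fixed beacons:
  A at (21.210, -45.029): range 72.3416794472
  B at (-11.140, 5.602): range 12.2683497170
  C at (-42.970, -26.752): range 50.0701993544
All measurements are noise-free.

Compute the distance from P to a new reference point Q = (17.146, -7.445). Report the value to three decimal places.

eq1: (x − 21.210)² + (y + 45.029)² = 72.3416794472²
eq2: (x + 11.140)² + (y − 5.602)² = 12.2683497170²
eq3: (x + 42.970)² + (y + 26.752)² = 50.0701993544²
eq3−eq2, eq3−eq1 (x²,y² cancel):
  63.660·x + 64.708·y = -50.095941
  128.360·x − 36.554·y = -2810.909185
det = 63.660·-36.554 − 64.708·128.360 = -10632.946520
x = (-50.095941·-36.554 − 64.708·-2810.909185) / -10632.946520 = -17.278326
y = (63.660·-2810.909185 − -50.095941·128.360) / -10632.946520 = 16.224305
|P − Q| = √((-17.278326 − 17.146)² + (16.224305 − -7.445)²) = 41.776431

41.776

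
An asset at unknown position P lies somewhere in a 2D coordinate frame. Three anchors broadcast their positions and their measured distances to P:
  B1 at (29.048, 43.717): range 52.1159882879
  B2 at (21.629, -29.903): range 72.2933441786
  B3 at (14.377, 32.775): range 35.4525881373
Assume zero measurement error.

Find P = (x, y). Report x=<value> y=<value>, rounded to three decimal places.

x=-20.830 y=28.608

eq1: (x − 29.048)² + (y − 43.717)² = 52.1159882879²
eq2: (x − 21.629)² + (y + 29.903)² = 72.2933441786²
eq3: (x − 14.377)² + (y − 32.775)² = 35.4525881373²
eq1−eq2, eq1−eq3 (x²,y² cancel):
  -14.838·x − 147.240·y = -3903.210720
  -29.342·x − 21.884·y = -14.873409
det = -14.838·-21.884 − -147.240·-29.342 = -3995.601288
x = (-3903.210720·-21.884 − -147.240·-14.873409) / -3995.601288 = -20.829882
y = (-14.838·-14.873409 − -3903.210720·-29.342) / -3995.601288 = 28.608289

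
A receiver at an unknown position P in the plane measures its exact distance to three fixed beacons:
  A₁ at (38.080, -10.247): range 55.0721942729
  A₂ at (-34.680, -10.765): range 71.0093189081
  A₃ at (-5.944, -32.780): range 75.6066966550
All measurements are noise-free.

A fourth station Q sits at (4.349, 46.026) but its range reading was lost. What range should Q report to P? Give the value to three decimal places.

12.455

eq1: (x − 38.080)² + (y + 10.247)² = 55.0721942729²
eq2: (x + 34.680)² + (y + 10.765)² = 71.0093189081²
eq3: (x + 5.944)² + (y + 32.780)² = 75.6066966550²
eq3−eq2, eq3−eq1 (x²,y² cancel):
  -57.472·x + 44.030·y = 882.777296
  88.048·x + 45.066·y = 3128.653870
det = -57.472·45.066 − 44.030·88.048 = -6466.786592
x = (882.777296·45.066 − 44.030·3128.653870) / -6466.786592 = 15.149934
y = (-57.472·3128.653870 − 882.777296·88.048) / -6466.786592 = 39.824535
|P − Q| = √((15.149934 − 4.349)² + (39.824535 − 46.026)²) = 12.454651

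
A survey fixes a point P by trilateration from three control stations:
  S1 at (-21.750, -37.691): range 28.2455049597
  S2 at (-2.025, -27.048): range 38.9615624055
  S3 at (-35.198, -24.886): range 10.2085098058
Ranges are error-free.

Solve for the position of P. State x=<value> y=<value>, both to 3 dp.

eq1: (x + 21.750)² + (y + 37.691)² = 28.2455049597²
eq2: (x + 2.025)² + (y + 27.048)² = 38.9615624055²
eq3: (x + 35.198)² + (y + 24.886)² = 10.2085098058²
eq3−eq2, eq3−eq1 (x²,y² cancel):
  66.346·x − 4.324·y = -2536.306944
  26.896·x − 25.610·y = -658.133097
det = 66.346·-25.610 − -4.324·26.896 = -1582.822756
x = (-2536.306944·-25.610 − -4.324·-658.133097) / -1582.822756 = -39.239424
y = (66.346·-658.133097 − -2536.306944·26.896) / -1582.822756 = -15.511537

x=-39.239 y=-15.512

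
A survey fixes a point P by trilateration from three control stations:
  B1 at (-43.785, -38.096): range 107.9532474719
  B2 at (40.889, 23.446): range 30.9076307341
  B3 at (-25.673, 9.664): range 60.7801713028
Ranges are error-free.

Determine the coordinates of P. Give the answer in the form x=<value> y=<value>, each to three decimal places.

eq1: (x + 43.785)² + (y + 38.096)² = 107.9532474719²
eq2: (x − 40.889)² + (y − 23.446)² = 30.9076307341²
eq3: (x + 25.673)² + (y − 9.664)² = 60.7801713028²
eq3−eq2, eq3−eq1 (x²,y² cancel):
  133.124·x + 27.564·y = 4208.076998
  -36.224·x − 95.520·y = -5343.738800
det = 133.124·-95.520 − 27.564·-36.224 = -11717.526144
x = (4208.076998·-95.520 − 27.564·-5343.738800) / -11717.526144 = 21.733316
y = (133.124·-5343.738800 − 4208.076998·-36.224) / -11717.526144 = 47.701750

x=21.733 y=47.702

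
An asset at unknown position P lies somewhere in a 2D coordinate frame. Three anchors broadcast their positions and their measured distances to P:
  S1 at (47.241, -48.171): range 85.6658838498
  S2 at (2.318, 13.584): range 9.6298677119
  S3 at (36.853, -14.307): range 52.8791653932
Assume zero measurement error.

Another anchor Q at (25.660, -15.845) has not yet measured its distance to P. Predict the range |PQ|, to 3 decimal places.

46.801

eq1: (x − 47.241)² + (y + 48.171)² = 85.6658838498²
eq2: (x − 2.318)² + (y − 13.584)² = 9.6298677119²
eq3: (x − 36.853)² + (y + 14.307)² = 52.8791653932²
eq2−eq1, eq2−eq3 (x²,y² cancel):
  89.846·x − 123.510·y = -2883.650162
  69.070·x − 55.782·y = -1330.536103
det = 89.846·-55.782 − -123.510·69.070 = 3519.046128
x = (-2883.650162·-55.782 − -123.510·-1330.536103) / 3519.046128 = -0.988546
y = (89.846·-1330.536103 − -2883.650162·69.070) / 3519.046128 = 22.628396
|P − Q| = √((-0.988546 − 25.660)² + (22.628396 − -15.845)²) = 46.801146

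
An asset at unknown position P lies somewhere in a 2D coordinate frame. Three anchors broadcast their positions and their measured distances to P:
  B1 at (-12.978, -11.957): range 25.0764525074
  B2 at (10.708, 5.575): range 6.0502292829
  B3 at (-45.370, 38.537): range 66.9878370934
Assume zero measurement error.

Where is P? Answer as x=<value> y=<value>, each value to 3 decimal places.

x=9.219 y=-0.289

eq1: (x + 12.978)² + (y + 11.957)² = 25.0764525074²
eq2: (x − 10.708)² + (y − 5.575)² = 6.0502292829²
eq3: (x + 45.370)² + (y − 38.537)² = 66.9878370934²
eq2−eq1, eq2−eq3 (x²,y² cancel):
  -47.372·x − 35.064·y = -426.566752
  -112.156·x + 65.924·y = -1052.969664
det = -47.372·65.924 − -35.064·-112.156 = -7055.589712
x = (-426.566752·65.924 − -35.064·-1052.969664) / -7055.589712 = 9.218551
y = (-47.372·-1052.969664 − -426.566752·-112.156) / -7055.589712 = -0.289027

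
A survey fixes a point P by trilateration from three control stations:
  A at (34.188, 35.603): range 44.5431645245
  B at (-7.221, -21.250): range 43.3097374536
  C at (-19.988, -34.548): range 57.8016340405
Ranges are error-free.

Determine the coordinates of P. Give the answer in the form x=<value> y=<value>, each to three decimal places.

x=-8.242 y=22.048

eq1: (x − 34.188)² + (y − 35.603)² = 44.5431645245²
eq2: (x + 7.221)² + (y + 21.250)² = 43.3097374536²
eq3: (x + 19.988)² + (y + 34.548)² = 57.8016340405²
eq3−eq2, eq3−eq1 (x²,y² cancel):
  25.534·x + 26.596·y = 375.916432
  108.352·x + 140.302·y = 2200.243897
det = 25.534·140.302 − 26.596·108.352 = 700.741476
x = (375.916432·140.302 − 26.596·2200.243897) / 700.741476 = -8.242497
y = (25.534·2200.243897 − 375.916432·108.352) / 700.741476 = 22.047689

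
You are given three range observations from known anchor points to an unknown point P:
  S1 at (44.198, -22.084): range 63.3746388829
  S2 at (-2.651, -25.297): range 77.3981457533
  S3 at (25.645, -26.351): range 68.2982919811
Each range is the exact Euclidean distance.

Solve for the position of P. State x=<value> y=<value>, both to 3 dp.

x=37.411 y=40.926

eq1: (x − 44.198)² + (y + 22.084)² = 63.3746388829²
eq2: (x + 2.651)² + (y + 25.297)² = 77.3981457533²
eq3: (x − 25.645)² + (y + 26.351)² = 68.2982919811²
eq2−eq1, eq2−eq3 (x²,y² cancel):
  93.698·x + 6.426·y = 3768.328363
  56.592·x − 2.108·y = 2030.891495
det = 93.698·-2.108 − 6.426·56.592 = -561.175576
x = (3768.328363·-2.108 − 6.426·2030.891495) / -561.175576 = 37.411010
y = (93.698·2030.891495 − 3768.328363·56.592) / -561.175576 = 40.926171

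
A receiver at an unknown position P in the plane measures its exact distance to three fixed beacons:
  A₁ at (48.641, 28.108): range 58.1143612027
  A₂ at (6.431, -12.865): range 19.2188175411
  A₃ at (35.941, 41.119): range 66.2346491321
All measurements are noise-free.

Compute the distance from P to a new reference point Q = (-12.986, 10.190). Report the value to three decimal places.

48.927

eq1: (x − 48.641)² + (y − 28.108)² = 58.1143612027²
eq2: (x − 6.431)² + (y + 12.865)² = 19.2188175411²
eq3: (x − 35.941)² + (y − 41.119)² = 66.2346491321²
eq1−eq2, eq1−eq3 (x²,y² cancel):
  -84.420·x − 81.946·y = 58.775471
  -25.400·x + 26.022·y = -1183.228671
det = -84.420·26.022 − -81.946·-25.400 = -4278.205640
x = (58.775471·26.022 − -81.946·-1183.228671) / -4278.205640 = 22.306408
y = (-84.420·-1183.228671 − 58.775471·-25.400) / -4278.205640 = -23.697099
|P − Q| = √((22.306408 − -12.986)² + (-23.697099 − 10.190)²) = 48.927390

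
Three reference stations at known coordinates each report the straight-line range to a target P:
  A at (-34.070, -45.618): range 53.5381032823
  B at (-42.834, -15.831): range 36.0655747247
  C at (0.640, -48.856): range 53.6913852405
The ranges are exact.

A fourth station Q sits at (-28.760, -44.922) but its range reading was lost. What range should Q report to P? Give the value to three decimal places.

eq1: (x + 34.070)² + (y + 45.618)² = 53.5381032823²
eq2: (x + 42.834)² + (y + 15.831)² = 36.0655747247²
eq3: (x − 0.640)² + (y + 48.856)² = 53.6913852405²
eq3−eq1, eq3−eq2 (x²,y² cancel):
  -69.420·x + 6.476·y = 870.884834
  -86.948·x + 66.050·y = 1280.092950
det = -69.420·66.050 − 6.476·-86.948 = -4022.115752
x = (870.884834·66.050 − 6.476·1280.092950) / -4022.115752 = -12.240339
y = (-69.420·1280.092950 − 870.884834·-86.948) / -4022.115752 = 3.267524
|P − Q| = √((-12.240339 − -28.760)² + (3.267524 − -44.922)²) = 50.942412

50.942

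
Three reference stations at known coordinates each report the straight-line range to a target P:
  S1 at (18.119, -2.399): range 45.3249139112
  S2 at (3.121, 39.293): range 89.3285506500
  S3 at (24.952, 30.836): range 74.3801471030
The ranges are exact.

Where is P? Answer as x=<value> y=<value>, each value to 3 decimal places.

eq1: (x − 18.119)² + (y + 2.399)² = 45.3249139112²
eq2: (x − 3.121)² + (y − 39.293)² = 89.3285506500²
eq3: (x − 24.952)² + (y − 30.836)² = 74.3801471030²
eq1−eq3, eq1−eq2 (x²,y² cancel):
  13.666·x + 66.470·y = -2238.650624
  -29.996·x + 83.384·y = -4705.615012
det = 13.666·83.384 − 66.470·-29.996 = 3133.359864
x = (-2238.650624·83.384 − 66.470·-4705.615012) / 3133.359864 = 40.248995
y = (13.666·-4705.615012 − -2238.650624·-29.996) / 3133.359864 = -41.954166

x=40.249 y=-41.954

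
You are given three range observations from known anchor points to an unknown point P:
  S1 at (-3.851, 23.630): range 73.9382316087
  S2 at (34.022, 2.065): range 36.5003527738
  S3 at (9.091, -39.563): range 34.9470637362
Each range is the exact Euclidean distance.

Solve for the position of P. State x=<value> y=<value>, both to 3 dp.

eq1: (x + 3.851)² + (y − 23.630)² = 73.9382316087²
eq2: (x − 34.022)² + (y − 2.065)² = 36.5003527738²
eq3: (x − 9.091)² + (y + 39.563)² = 34.9470637362²
eq3−eq2, eq3−eq1 (x²,y² cancel):
  49.862·x + 83.256·y = -597.095030
  -25.884·x + 126.386·y = -5320.234979
det = 49.862·126.386 − 83.256·-25.884 = 8456.857036
x = (-597.095030·126.386 − 83.256·-5320.234979) / 8456.857036 = 43.453145
y = (49.862·-5320.234979 − -597.095030·-25.884) / 8456.857036 = -33.195874

x=43.453 y=-33.196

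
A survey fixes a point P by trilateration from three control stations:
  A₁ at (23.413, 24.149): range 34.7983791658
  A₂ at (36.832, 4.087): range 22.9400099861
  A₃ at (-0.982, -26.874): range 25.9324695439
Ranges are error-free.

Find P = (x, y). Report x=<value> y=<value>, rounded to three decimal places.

eq1: (x − 23.413)² + (y − 24.149)² = 34.7983791658²
eq2: (x − 36.832)² + (y − 4.087)² = 22.9400099861²
eq3: (x + 0.982)² + (y + 26.874)² = 25.9324695439²
eq1−eq3, eq1−eq2 (x²,y² cancel):
  -48.790·x − 102.046·y = 130.267646
  26.838·x − 40.124·y = 926.640157
det = -48.790·-40.124 − -102.046·26.838 = 4696.360508
x = (130.267646·-40.124 − -102.046·926.640157) / 4696.360508 = 19.021764
y = (-48.790·926.640157 − 130.267646·26.838) / 4696.360508 = -10.371200

x=19.022 y=-10.371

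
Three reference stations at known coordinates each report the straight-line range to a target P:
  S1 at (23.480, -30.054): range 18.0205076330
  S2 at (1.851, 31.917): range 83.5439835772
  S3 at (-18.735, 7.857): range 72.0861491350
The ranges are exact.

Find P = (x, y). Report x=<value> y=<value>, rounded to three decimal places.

x=27.219 y=-47.682

eq1: (x − 23.480)² + (y + 30.054)² = 18.0205076330²
eq2: (x − 1.851)² + (y − 31.917)² = 83.5439835772²
eq3: (x + 18.735)² + (y − 7.857)² = 72.0861491350²
eq3−eq2, eq3−eq1 (x²,y² cancel):
  41.172·x + 48.120·y = -1173.795879
  84.430·x − 75.822·y = 5913.494844
det = 41.172·-75.822 − 48.120·84.430 = -7184.514984
x = (-1173.795879·-75.822 − 48.120·5913.494844) / -7184.514984 = 27.219349
y = (41.172·5913.494844 − -1173.795879·84.430) / -7184.514984 = -47.682272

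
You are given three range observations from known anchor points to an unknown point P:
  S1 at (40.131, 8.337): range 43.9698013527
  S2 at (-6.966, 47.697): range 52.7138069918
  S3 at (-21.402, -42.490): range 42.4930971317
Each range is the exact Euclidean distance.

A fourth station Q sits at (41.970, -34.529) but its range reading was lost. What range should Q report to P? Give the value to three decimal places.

eq1: (x − 40.131)² + (y − 8.337)² = 43.9698013527²
eq2: (x + 6.966)² + (y − 47.697)² = 52.7138069918²
eq3: (x + 21.402)² + (y + 42.490)² = 42.4930971317²
eq1−eq2, eq1−eq3 (x²,y² cancel):
  -94.194·x + 78.720·y = -201.875782
  -123.066·x − 101.654·y = 711.123101
det = -94.194·-101.654 − 78.720·-123.066 = 19262.952396
x = (-201.875782·-101.654 − 78.720·711.123101) / 19262.952396 = -1.840742
y = (-94.194·711.123101 − -201.875782·-123.066) / 19262.952396 = -4.767056
|P − Q| = √((-1.840742 − 41.970)² + (-4.767056 − -34.529)²) = 52.963709

52.964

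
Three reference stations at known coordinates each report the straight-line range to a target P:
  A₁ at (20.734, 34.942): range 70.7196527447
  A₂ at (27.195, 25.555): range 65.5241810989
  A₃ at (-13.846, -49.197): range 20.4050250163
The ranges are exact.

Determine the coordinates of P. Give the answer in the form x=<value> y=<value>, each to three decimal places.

x=-8.195 y=-29.590

eq1: (x − 20.734)² + (y − 34.942)² = 70.7196527447²
eq2: (x − 27.195)² + (y − 25.555)² = 65.5241810989²
eq3: (x + 13.846)² + (y + 49.197)² = 20.4050250163²
eq2−eq1, eq2−eq3 (x²,y² cancel):
  -12.922·x + 18.774·y = -449.634906
  -82.082·x − 149.504·y = 5096.483738
det = -12.922·-149.504 − 18.774·-82.082 = 3472.898156
x = (-449.634906·-149.504 − 18.774·5096.483738) / 3472.898156 = -8.194645
y = (-12.922·5096.483738 − -449.634906·-82.082) / 3472.898156 = -29.590184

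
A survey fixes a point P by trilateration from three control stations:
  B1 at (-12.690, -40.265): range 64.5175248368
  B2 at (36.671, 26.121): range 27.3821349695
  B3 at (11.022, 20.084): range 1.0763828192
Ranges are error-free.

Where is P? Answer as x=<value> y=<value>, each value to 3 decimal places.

eq1: (x + 12.690)² + (y + 40.265)² = 64.5175248368²
eq2: (x − 36.671)² + (y − 26.121)² = 27.3821349695²
eq3: (x − 11.022)² + (y − 20.084)² = 1.0763828192²
eq2−eq1, eq2−eq3 (x²,y² cancel):
  -98.722·x − 132.772·y = -3657.492253
  -51.298·x − 12.074·y = -753.594626
det = -98.722·-12.074 − -132.772·-51.298 = -5618.968628
x = (-3657.492253·-12.074 − -132.772·-753.594626) / -5618.968628 = 9.947680
y = (-98.722·-753.594626 − -3657.492253·-51.298) / -5618.968628 = 20.150614

x=9.948 y=20.151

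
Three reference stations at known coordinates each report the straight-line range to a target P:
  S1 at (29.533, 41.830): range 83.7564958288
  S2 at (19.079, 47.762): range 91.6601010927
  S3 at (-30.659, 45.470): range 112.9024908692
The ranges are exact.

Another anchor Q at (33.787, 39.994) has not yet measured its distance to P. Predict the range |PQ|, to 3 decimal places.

81.406

eq1: (x − 29.533)² + (y − 41.830)² = 83.7564958288²
eq2: (x − 19.079)² + (y − 47.762)² = 91.6601010927²
eq3: (x + 30.659)² + (y − 45.470)² = 112.9024908692²
eq2−eq1, eq2−eq3 (x²,y² cancel):
  20.908·x − 11.864·y = 1363.153643
  -99.476·x − 4.584·y = -3983.120016
det = 20.908·-4.584 − -11.864·-99.476 = -1276.025536
x = (1363.153643·-4.584 − -11.864·-3983.120016) / -1276.025536 = 41.930534
y = (20.908·-3983.120016 − 1363.153643·-99.476) / -1276.025536 = -41.003880
|P − Q| = √((41.930534 − 33.787)² + (-41.003880 − 39.994)²) = 81.406227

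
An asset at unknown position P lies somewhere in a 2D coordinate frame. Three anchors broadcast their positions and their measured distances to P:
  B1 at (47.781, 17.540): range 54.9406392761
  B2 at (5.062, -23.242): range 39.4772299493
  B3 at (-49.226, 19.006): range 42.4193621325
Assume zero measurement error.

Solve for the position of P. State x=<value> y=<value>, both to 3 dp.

eq1: (x − 47.781)² + (y − 17.540)² = 54.9406392761²
eq2: (x − 5.062)² + (y + 23.242)² = 39.4772299493²
eq3: (x + 49.226)² + (y − 19.006)² = 42.4193621325²
eq2−eq1, eq2−eq3 (x²,y² cancel):
  85.438·x + 81.564·y = 564.838993
  -108.576·x + 84.496·y = 1977.662105
det = 85.438·84.496 − 81.564·-108.576 = 16075.062112
x = (564.838993·84.496 − 81.564·1977.662105) / 16075.062112 = -7.065565
y = (85.438·1977.662105 − 564.838993·-108.576) / 16075.062112 = 14.326256

x=-7.066 y=14.326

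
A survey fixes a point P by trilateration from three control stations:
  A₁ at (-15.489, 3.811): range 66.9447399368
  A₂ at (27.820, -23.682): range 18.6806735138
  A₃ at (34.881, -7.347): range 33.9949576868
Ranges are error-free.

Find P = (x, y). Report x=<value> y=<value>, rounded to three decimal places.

eq1: (x + 15.489)² + (y − 3.811)² = 66.9447399368²
eq2: (x − 27.820)² + (y + 23.682)² = 18.6806735138²
eq3: (x − 34.881)² + (y + 7.347)² = 33.9949576868²
eq3−eq2, eq3−eq1 (x²,y² cancel):
  -14.122·x − 32.670·y = 870.816539
  -100.740·x + 22.316·y = -4342.170785
det = -14.122·22.316 − -32.670·-100.740 = -3606.322352
x = (870.816539·22.316 − -32.670·-4342.170785) / -3606.322352 = 33.947486
y = (-14.122·-4342.170785 − 870.816539·-100.740) / -3606.322352 = -41.329138

x=33.947 y=-41.329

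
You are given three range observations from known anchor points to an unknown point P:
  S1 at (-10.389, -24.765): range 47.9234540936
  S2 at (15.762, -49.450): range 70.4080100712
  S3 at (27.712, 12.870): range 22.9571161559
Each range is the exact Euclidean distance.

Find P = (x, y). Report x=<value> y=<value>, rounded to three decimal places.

x=5.982 y=20.275

eq1: (x + 10.389)² + (y + 24.765)² = 47.9234540936²
eq2: (x − 15.762)² + (y + 49.450)² = 70.4080100712²
eq3: (x − 27.712)² + (y − 12.870)² = 22.9571161559²
eq1−eq2, eq1−eq3 (x²,y² cancel):
  52.302·x − 49.370·y = -688.123832
  76.202·x + 75.270·y = 1981.983568
det = 52.302·75.270 − -49.370·76.202 = 7698.864280
x = (-688.123832·75.270 − -49.370·1981.983568) / 7698.864280 = 5.982109
y = (52.302·1981.983568 − -688.123832·76.202) / 7698.864280 = 20.275473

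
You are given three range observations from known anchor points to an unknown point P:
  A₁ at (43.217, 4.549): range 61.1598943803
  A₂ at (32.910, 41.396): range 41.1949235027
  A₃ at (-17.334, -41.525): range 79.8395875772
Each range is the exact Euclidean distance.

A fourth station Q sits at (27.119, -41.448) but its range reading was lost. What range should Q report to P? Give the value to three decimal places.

eq1: (x − 43.217)² + (y − 4.549)² = 61.1598943803²
eq2: (x − 32.910)² + (y − 41.396)² = 41.1949235027²
eq3: (x + 17.334)² + (y + 41.525)² = 79.8395875772²
eq3−eq2, eq3−eq1 (x²,y² cancel):
  100.488·x + 165.842·y = 5449.241757
  121.102·x + 92.148·y = 2497.436373
det = 100.488·92.148 − 165.842·121.102 = -10824.029660
x = (5449.241757·92.148 − 165.842·2497.436373) / -10824.029660 = -8.126076
y = (100.488·2497.436373 − 5449.241757·121.102) / -10824.029660 = 37.781834
|P − Q| = √((-8.126076 − 27.119)² + (37.781834 − -41.448)²) = 86.715523

86.716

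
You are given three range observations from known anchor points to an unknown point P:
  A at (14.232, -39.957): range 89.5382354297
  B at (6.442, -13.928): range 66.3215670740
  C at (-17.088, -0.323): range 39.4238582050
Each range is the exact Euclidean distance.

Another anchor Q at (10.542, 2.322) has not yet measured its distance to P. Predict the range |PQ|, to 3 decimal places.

61.953

eq1: (x − 14.232)² + (y + 39.957)² = 89.5382354297²
eq2: (x − 6.442)² + (y + 13.928)² = 66.3215670740²
eq3: (x + 17.088)² + (y + 0.323)² = 39.4238582050²
eq1−eq3, eq1−eq2 (x²,y² cancel):
  -62.640·x + 79.268·y = 4955.847408
  -15.580·x + 52.058·y = 2054.922220
det = -62.640·52.058 − 79.268·-15.580 = -2025.917680
x = (4955.847408·52.058 − 79.268·2054.922220) / -2025.917680 = -46.942643
y = (-62.640·2054.922220 − 4955.847408·-15.580) / -2025.917680 = 25.424639
|P − Q| = √((-46.942643 − 10.542)² + (25.424639 − 2.322)²) = 61.953338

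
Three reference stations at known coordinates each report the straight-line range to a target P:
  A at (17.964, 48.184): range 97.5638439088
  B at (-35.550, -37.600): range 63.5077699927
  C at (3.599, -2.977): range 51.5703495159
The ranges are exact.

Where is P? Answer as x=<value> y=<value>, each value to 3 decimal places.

eq1: (x − 17.964)² + (y − 48.184)² = 97.5638439088²
eq2: (x + 35.550)² + (y + 37.600)² = 63.5077699927²
eq3: (x − 3.599)² + (y + 2.977)² = 51.5703495159²
eq2−eq1, eq2−eq3 (x²,y² cancel):
  107.028·x + 171.568·y = -5518.626137
  78.298·x + 69.246·y = -1282.011270
det = 107.028·69.246 − 171.568·78.298 = -6022.170376
x = (-5518.626137·69.246 − 171.568·-1282.011270) / -6022.170376 = 26.932263
y = (107.028·-1282.011270 − -5518.626137·78.298) / -6022.170376 = -48.966779

x=26.932 y=-48.967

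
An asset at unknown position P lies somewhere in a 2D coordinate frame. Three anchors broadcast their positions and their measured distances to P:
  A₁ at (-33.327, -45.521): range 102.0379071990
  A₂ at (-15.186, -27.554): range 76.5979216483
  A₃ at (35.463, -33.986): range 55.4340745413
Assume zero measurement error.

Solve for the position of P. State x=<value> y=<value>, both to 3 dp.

eq1: (x + 33.327)² + (y + 45.521)² = 102.0379071990²
eq2: (x + 15.186)² + (y + 27.554)² = 76.5979216483²
eq3: (x − 35.463)² + (y + 33.986)² = 55.4340745413²
eq2−eq3, eq2−eq1 (x²,y² cancel):
  101.298·x − 12.864·y = 4217.140034
  -36.282·x − 35.934·y = -2351.480047
det = 101.298·-35.934 − -12.864·-36.282 = -4106.773980
x = (4217.140034·-35.934 − -12.864·-2351.480047) / -4106.773980 = 44.265438
y = (101.298·-2351.480047 − 4217.140034·-36.282) / -4106.773980 = 20.744738

x=44.265 y=20.745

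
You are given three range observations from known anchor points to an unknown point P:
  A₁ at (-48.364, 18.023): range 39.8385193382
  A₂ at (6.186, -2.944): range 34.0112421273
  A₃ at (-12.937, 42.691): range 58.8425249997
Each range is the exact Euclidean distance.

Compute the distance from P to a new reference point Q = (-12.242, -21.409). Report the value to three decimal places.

eq1: (x + 48.364)² + (y − 18.023)² = 39.8385193382²
eq2: (x − 6.186)² + (y + 2.944)² = 34.0112421273²
eq3: (x + 12.937)² + (y − 42.691)² = 58.8425249997²
eq1−eq2, eq1−eq3 (x²,y² cancel):
  109.100·x − 41.934·y = -2186.628261
  70.854·x + 49.336·y = -2549.352700
det = 109.100·49.336 − -41.934·70.854 = 8353.749236
x = (-2186.628261·49.336 − -41.934·-2549.352700) / 8353.749236 = -25.711096
y = (109.100·-2549.352700 − -2186.628261·70.854) / 8353.749236 = -14.748231
|P − Q| = √((-25.711096 − -12.242)² + (-14.748231 − -21.409)²) = 15.026057

15.026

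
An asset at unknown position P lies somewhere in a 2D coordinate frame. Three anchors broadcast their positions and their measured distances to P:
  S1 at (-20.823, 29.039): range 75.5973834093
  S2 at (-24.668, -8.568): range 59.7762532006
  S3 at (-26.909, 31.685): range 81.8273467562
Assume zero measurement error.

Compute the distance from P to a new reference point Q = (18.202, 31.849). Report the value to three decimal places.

57.752

eq1: (x + 20.823)² + (y − 29.039)² = 75.5973834093²
eq2: (x + 24.668)² + (y + 8.568)² = 59.7762532006²
eq3: (x + 26.909)² + (y − 31.685)² = 81.8273467562²
eq3−eq1, eq3−eq2 (x²,y² cancel):
  12.172·x − 5.292·y = 529.577643
  4.482·x − 80.506·y = 2076.401572
det = 12.172·-80.506 − -5.292·4.482 = -956.200288
x = (529.577643·-80.506 − -5.292·2076.401572) / -956.200288 = 33.095431
y = (12.172·2076.401572 − 529.577643·4.482) / -956.200288 = -23.949368
|P − Q| = √((33.095431 − 18.202)² + (-23.949368 − 31.849)²) = 57.751816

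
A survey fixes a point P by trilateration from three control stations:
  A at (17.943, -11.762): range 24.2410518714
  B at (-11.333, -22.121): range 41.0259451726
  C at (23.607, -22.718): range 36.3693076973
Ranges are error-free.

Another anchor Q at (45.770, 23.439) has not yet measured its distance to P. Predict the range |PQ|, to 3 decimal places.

35.865

eq1: (x − 17.943)² + (y + 11.762)² = 24.2410518714²
eq2: (x + 11.333)² + (y + 22.121)² = 41.0259451726²
eq3: (x − 23.607)² + (y + 22.718)² = 36.3693076973²
eq3−eq1, eq3−eq2 (x²,y² cancel):
  -11.328·x + 21.912·y = 121.995867
  -69.880·x + 1.194·y = -816.024078
det = -11.328·1.194 − 21.912·-69.880 = 1517.684928
x = (121.995867·1.194 − 21.912·-816.024078) / 1517.684928 = 11.877553
y = (-11.328·-816.024078 − 121.995867·-69.880) / 1517.684928 = 11.707958
|P − Q| = √((11.877553 − 45.770)² + (11.707958 − 23.439)²) = 35.865238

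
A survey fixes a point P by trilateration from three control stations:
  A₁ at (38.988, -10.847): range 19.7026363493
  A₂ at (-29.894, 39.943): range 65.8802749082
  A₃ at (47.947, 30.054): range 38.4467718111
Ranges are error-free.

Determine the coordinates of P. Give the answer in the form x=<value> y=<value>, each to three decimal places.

x=23.059 y=0.749

eq1: (x − 38.988)² + (y + 10.847)² = 19.7026363493²
eq2: (x + 29.894)² + (y − 39.943)² = 65.8802749082²
eq3: (x − 47.947)² + (y − 30.054)² = 38.4467718111²
eq2−eq3, eq2−eq1 (x²,y² cancel):
  155.682·x − 19.778·y = 3575.119599
  137.764·x − 101.580·y = 3100.643811
det = 155.682·-101.580 − -19.778·137.764 = -13089.481168
x = (3575.119599·-101.580 − -19.778·3100.643811) / -13089.481168 = 23.059441
y = (155.682·3100.643811 − 3575.119599·137.764) / -13089.481168 = 0.749330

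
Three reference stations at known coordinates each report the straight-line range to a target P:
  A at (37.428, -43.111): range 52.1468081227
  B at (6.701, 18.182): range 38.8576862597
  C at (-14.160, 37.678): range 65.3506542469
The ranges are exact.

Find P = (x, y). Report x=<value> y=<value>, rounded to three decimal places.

eq1: (x − 37.428)² + (y + 43.111)² = 52.1468081227²
eq2: (x − 6.701)² + (y − 18.182)² = 38.8576862597²
eq3: (x + 14.160)² + (y − 37.678)² = 65.3506542469²
eq3−eq2, eq3−eq1 (x²,y² cancel):
  41.722·x − 38.992·y = 1516.139470
  103.176·x − 161.578·y = 3190.694634
det = 41.722·-161.578 − -38.992·103.176 = -2718.318724
x = (1516.139470·-161.578 − -38.992·3190.694634) / -2718.318724 = 44.352127
y = (41.722·3190.694634 − 1516.139470·103.176) / -2718.318724 = 8.574066

x=44.352 y=8.574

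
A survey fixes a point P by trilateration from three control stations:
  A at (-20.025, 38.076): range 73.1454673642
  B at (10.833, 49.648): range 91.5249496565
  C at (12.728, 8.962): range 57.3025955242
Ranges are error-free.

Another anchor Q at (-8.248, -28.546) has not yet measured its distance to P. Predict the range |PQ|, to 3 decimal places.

eq1: (x + 20.025)² + (y − 38.076)² = 73.1454673642²
eq2: (x − 10.833)² + (y − 49.648)² = 91.5249496565²
eq3: (x − 12.728)² + (y − 8.962)² = 57.3025955242²
eq1−eq3, eq1−eq2 (x²,y² cancel):
  65.506·x − 58.228·y = 458.208969
  61.716·x + 23.144·y = -2295.061622
det = 65.506·23.144 − -58.228·61.716 = 5109.670112
x = (458.208969·23.144 − -58.228·-2295.061622) / 5109.670112 = -24.078278
y = (65.506·-2295.061622 − 458.208969·61.716) / 5109.670112 = -34.957077
|P − Q| = √((-24.078278 − -8.248)² + (-34.957077 − -28.546)²) = 17.079216

17.079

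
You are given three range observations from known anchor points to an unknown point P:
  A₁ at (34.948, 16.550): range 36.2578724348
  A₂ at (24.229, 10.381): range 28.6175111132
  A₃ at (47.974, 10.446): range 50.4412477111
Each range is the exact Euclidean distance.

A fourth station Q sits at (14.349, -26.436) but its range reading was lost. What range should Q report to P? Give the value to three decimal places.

53.638

eq1: (x − 34.948)² + (y − 16.550)² = 36.2578724348²
eq2: (x − 24.229)² + (y − 10.381)² = 28.6175111132²
eq3: (x − 47.974)² + (y − 10.446)² = 50.4412477111²
eq3−eq1, eq3−eq2 (x²,y² cancel):
  -26.052·x + 12.208·y = 314.327769
  -47.490·x − 0.130·y = 9.543538
det = -26.052·-0.130 − 12.208·-47.490 = 583.144680
x = (314.327769·-0.130 − 12.208·9.543538) / 583.144680 = -0.269865
y = (-26.052·9.543538 − 314.327769·-47.490) / 583.144680 = 25.171794
|P − Q| = √((-0.269865 − 14.349)² + (25.171794 − -26.436)²) = 53.638378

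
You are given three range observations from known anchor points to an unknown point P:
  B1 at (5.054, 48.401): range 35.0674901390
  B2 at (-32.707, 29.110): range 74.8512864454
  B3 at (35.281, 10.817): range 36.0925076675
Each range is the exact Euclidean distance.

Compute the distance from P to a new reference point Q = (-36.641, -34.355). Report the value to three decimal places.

eq1: (x − 5.054)² + (y − 48.401)² = 35.0674901390²
eq2: (x + 32.707)² + (y − 29.110)² = 74.8512864454²
eq3: (x − 35.281)² + (y − 10.817)² = 36.0925076675²
eq2−eq3, eq2−eq1 (x²,y² cancel):
  135.976·x − 36.586·y = 3744.662474
  75.522·x + 38.582·y = 4824.045986
det = 135.976·38.582 − -36.586·75.522 = 8009.273924
x = (3744.662474·38.582 − -36.586·4824.045986) / 8009.273924 = 40.074683
y = (135.976·4824.045986 − 3744.662474·75.522) / 8009.273924 = 46.589751
|P − Q| = √((40.074683 − -36.641)² + (46.589751 − -34.355)²) = 111.522862

111.523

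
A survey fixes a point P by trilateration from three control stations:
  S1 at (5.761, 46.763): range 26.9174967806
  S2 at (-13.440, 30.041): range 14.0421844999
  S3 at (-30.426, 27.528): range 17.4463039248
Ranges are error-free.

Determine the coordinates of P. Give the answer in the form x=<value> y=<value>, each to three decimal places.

eq1: (x − 5.761)² + (y − 46.763)² = 26.9174967806²
eq2: (x + 13.440)² + (y − 30.041)² = 14.0421844999²
eq3: (x + 30.426)² + (y − 27.528)² = 17.4463039248²
eq2−eq3, eq2−eq1 (x²,y² cancel):
  -33.972·x − 5.026·y = 493.246404
  38.402·x + 33.444·y = 609.503322
det = -33.972·33.444 − -5.026·38.402 = -943.151116
x = (493.246404·33.444 − -5.026·609.503322) / -943.151116 = -20.738454
y = (-33.972·609.503322 − 493.246404·38.402) / -943.151116 = 42.037479

x=-20.738 y=42.037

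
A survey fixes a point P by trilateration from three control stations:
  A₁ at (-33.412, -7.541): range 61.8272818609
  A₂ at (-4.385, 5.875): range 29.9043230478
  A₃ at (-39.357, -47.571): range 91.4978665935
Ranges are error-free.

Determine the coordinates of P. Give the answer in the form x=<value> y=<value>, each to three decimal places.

eq1: (x + 33.412)² + (y + 7.541)² = 61.8272818609²
eq2: (x + 4.385)² + (y − 5.875)² = 29.9043230478²
eq3: (x + 39.357)² + (y + 47.571)² = 91.4978665935²
eq3−eq2, eq3−eq1 (x²,y² cancel):
  69.944·x + 106.892·y = 3719.361414
  11.890·x + 80.060·y = 1910.501744
det = 69.944·80.060 − 106.892·11.890 = 4328.770760
x = (3719.361414·80.060 − 106.892·1910.501744) / 4328.770760 = 21.612307
y = (69.944·1910.501744 − 3719.361414·11.890) / 4328.770760 = 20.653652

x=21.612 y=20.654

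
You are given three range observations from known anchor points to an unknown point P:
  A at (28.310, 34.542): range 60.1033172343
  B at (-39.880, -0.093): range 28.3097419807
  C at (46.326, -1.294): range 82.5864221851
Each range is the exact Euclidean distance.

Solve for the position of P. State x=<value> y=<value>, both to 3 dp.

eq1: (x − 28.310)² + (y − 34.542)² = 60.1033172343²
eq2: (x + 39.880)² + (y + 0.093)² = 28.3097419807²
eq3: (x − 46.326)² + (y + 1.294)² = 82.5864221851²
eq2−eq3, eq2−eq1 (x²,y² cancel):
  172.412·x − 2.402·y = -5461.725975
  136.380·x + 69.270·y = -2406.784437
det = 172.412·69.270 − -2.402·136.380 = 12270.564000
x = (-5461.725975·69.270 − -2.402·-2406.784437) / 12270.564000 = -31.303765
y = (172.412·-2406.784437 − -5461.725975·136.380) / 12270.564000 = 26.886431

x=-31.304 y=26.886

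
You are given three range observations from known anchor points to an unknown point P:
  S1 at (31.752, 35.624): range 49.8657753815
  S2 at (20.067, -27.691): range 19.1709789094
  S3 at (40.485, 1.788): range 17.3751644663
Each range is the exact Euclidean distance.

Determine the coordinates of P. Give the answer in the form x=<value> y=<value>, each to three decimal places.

eq1: (x − 31.752)² + (y − 35.624)² = 49.8657753815²
eq2: (x − 20.067)² + (y + 27.691)² = 19.1709789094²
eq3: (x − 40.485)² + (y − 1.788)² = 17.3751644663²
eq1−eq2, eq1−eq3 (x²,y² cancel):
  -23.370·x − 126.630·y = 1011.286212
  17.466·x − 67.672·y = 1549.672503
det = -23.370·-67.672 − -126.630·17.466 = 3793.214220
x = (1011.286212·-67.672 − -126.630·1549.672503) / 3793.214220 = 33.691551
y = (-23.370·1549.672503 − 1011.286212·17.466) / 3793.214220 = -14.204041

x=33.692 y=-14.204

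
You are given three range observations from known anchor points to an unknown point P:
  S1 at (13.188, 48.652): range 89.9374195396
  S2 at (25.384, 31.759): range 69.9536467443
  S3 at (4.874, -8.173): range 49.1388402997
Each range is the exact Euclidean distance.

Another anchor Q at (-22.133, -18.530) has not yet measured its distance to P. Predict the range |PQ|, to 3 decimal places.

70.101

eq1: (x − 13.188)² + (y − 48.652)² = 89.9374195396²
eq2: (x − 25.384)² + (y − 31.759)² = 69.9536467443²
eq3: (x − 4.874)² + (y + 8.173)² = 49.1388402997²
eq3−eq1, eq3−eq2 (x²,y² cancel):
  16.628·x + 113.650·y = -3223.727164
  41.020·x + 79.864·y = -916.459335
det = 16.628·79.864 − 113.650·41.020 = -3333.944408
x = (-3223.727164·79.864 − 113.650·-916.459335) / -3333.944408 = 45.982813
y = (16.628·-916.459335 − -3223.727164·41.020) / -3333.944408 = -35.093087
|P − Q| = √((45.982813 − -22.133)² + (-35.093087 − -18.530)²) = 70.100641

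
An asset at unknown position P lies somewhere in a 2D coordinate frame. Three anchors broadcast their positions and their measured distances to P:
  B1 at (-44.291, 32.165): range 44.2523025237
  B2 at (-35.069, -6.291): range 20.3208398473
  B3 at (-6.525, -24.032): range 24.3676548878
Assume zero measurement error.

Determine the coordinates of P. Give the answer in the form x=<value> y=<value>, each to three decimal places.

eq1: (x + 44.291)² + (y − 32.165)² = 44.2523025237²
eq2: (x + 35.069)² + (y + 6.291)² = 20.3208398473²
eq3: (x + 6.525)² + (y + 24.032)² = 24.3676548878²
eq1−eq2, eq1−eq3 (x²,y² cancel):
  18.444·x − 76.912·y = -181.538717
  75.532·x − 112.394·y = -1011.683583
det = 18.444·-112.394 − -76.912·75.532 = 3736.322248
x = (-181.538717·-112.394 − -76.912·-1011.683583) / 3736.322248 = -15.364506
y = (18.444·-1011.683583 − -181.538717·75.532) / 3736.322248 = -1.324166

x=-15.365 y=-1.324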